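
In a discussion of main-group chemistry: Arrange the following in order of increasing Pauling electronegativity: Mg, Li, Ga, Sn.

Li is in period 2, group 1; Mg is in period 3, group 2; Ga is in period 4, group 13; Sn is in period 5, group 14.
Atoms toward the upper right of the periodic table pull bonding electrons most strongly.
A diagonal step moves right (one effect) and down (the opposite effect) at once.
Mg > Li: period and group pull opposite ways; the across-period shift dominates (1.31 vs 0.98).
Ga > Mg: period and group pull opposite ways; the across-period shift dominates (1.81 vs 1.31).
Sn > Ga: period and group pull opposite ways; the across-period shift dominates (1.96 vs 1.81).
For reference (Pauling): Li 0.98, Mg 1.31, Ga 1.81, Sn 1.96.
So from lowest to highest: Li < Mg < Ga < Sn.

Li < Mg < Ga < Sn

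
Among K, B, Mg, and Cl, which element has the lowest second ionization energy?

Mg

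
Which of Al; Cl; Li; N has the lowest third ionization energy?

After 2 electrons have been removed, what remains? Al²⁺ still has 1 valence electron; Cl²⁺ still has 5 valence electrons; Li²⁺ is already 1 electron into the core; N²⁺ still has 3 valence electrons.
Pulling an electron out of a noble-gas core costs far more than removing a remaining valence electron, so Li sits at the high end of IE_3.
Valence configurations: Al²⁺ [Ne]3s¹, Cl²⁺ [Ne]3s²3p³, N²⁺ [He]2s²2p¹.
Approximate IE_3 values (kJ/mol): Al 2745, Cl 3822, Li 11815, N 4578.
Hence IE_3: Al < Cl < N < Li.

Al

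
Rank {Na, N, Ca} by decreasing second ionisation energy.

Na > N > Ca

Consider each +1 ion: Na⁺ is the bare [Ne] core; N⁺ still has 4 valence electrons; Ca⁺ still has 1 valence electron.
Breaking into a closed-shell core is much more expensive than removing a leftover valence electron — Na has the largest IE_2 here.
Valence configurations: N⁺ [He]2s²2p², Ca⁺ [Ar]4s¹.
Approximate IE_2 values (kJ/mol): Na 4562, N 2856, Ca 1145.
Overall IE_2 order: Ca < N < Na.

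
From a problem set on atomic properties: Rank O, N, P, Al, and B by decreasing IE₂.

O, N, B, P, Al

IE_2 is the cost of taking one more electron from the +1 cation: O⁺ still has 5 valence electrons; N⁺ still has 4 valence electrons; P⁺ still has 4 valence electrons; Al⁺ still has 2 valence electrons; B⁺ still has 2 valence electrons.
All are still removing valence electrons, so compare the +1 ions as you would atoms: IE_2 generally rises across a period (higher Z_eff) and falls down a group (larger shell), subject to the usual subshell exceptions.
Valence configurations: O⁺ [He]2s²2p³, N⁺ [He]2s²2p², P⁺ [Ne]3s²3p², Al⁺ [Ne]3s², B⁺ [He]2s².
Approximate IE_2 values (kJ/mol): O 3388, N 2856, P 1907, Al 1817, B 2427.
So the second ionization energies run Al < P < B < N < O.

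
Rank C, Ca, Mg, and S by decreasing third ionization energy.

Mg > Ca > C > S

After 2 electrons have been removed, what remains? C²⁺ still has 2 valence electrons; Ca²⁺ is the bare [Ar] core; Mg²⁺ is the bare [Ne] core; S²⁺ still has 4 valence electrons.
Core electrons are held far more tightly than valence electrons, so Ca and Mg top the IE_3 order.
Valence configurations: C²⁺ [He]2s², S²⁺ [Ne]3s²3p².
Tabulated IE_3 (kJ/mol): C 4620, Ca 4912, Mg 7733, S 3357.
Hence IE_3: S < C < Ca < Mg.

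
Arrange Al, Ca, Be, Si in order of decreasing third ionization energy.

After 2 electrons have been removed, what remains? Al²⁺ still has 1 valence electron; Ca²⁺ is the bare [Ar] core; Be²⁺ is the bare [He] core; Si²⁺ still has 2 valence electrons.
Pulling an electron out of a noble-gas core costs far more than removing a remaining valence electron, so Ca and Be sit at the high end of IE_3.
Valence configurations: Al²⁺ [Ne]3s¹, Si²⁺ [Ne]3s².
Approximate IE_3 values (kJ/mol): Al 2745, Ca 4912, Be 14849, Si 3232.
Hence IE_3: Al < Si < Ca < Be.

Be, Ca, Si, Al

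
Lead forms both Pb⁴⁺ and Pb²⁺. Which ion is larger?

Both ions have Z = 82 protons, but Pb⁴⁺ has lost more electrons, so its remaining electrons feel a larger effective nuclear charge per electron and are pulled in more tightly.
Higher positive charge → smaller ion, so Pb²⁺ > Pb⁴⁺.

Pb²⁺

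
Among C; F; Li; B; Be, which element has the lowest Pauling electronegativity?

Li is in period 2, group 1; Be is in period 2, group 2; B is in period 2, group 13; C is in period 2, group 14; F is in period 2, group 17.
Atoms toward the upper right of the periodic table pull bonding electrons most strongly.
All lie in period 2, so electronegativity increases left to right.
The lowest Pauling electronegativity among these belongs to Li.

Li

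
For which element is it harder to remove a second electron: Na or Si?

Na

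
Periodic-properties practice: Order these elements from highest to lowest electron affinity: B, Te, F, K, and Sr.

F, Te, K, B, Sr

B is in period 2, group 13; F is in period 2, group 17; K is in period 4, group 1; Sr is in period 5, group 2; Te is in period 5, group 16.
EA tends to increase across a period and decrease down a group, though the pattern is less regular than for IE or radius.
Here both period and group differ, so the two effects have to be weighed against each other.
B > Sr: relative to Sr, both the across-period and down-group shifts push B's electron affinity up.
K > B: this pair runs against the simple trend — see the exception note.
Te > K: the two effects oppose for this pair; the across-period effect wins (190 vs 48 kJ/mol).
F > Te: relative to Te, both the across-period and down-group shifts push F's electron affinity up.
Note the exception: K has a higher electron affinity than B, contrary to the simple trend — B's ns²np¹ configuration gives only a small electron affinity — the sparsely filled np subshell binds an added electron weakly.
For reference (kJ/mol): B 27, F 328, K 48, Sr 5, Te 190.
So from highest to lowest: F > Te > K > B > Sr.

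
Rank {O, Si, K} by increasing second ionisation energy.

IE_2 is the cost of taking one more electron from the +1 cation: O⁺ still has 5 valence electrons; Si⁺ still has 3 valence electrons; K⁺ is the bare [Ar] core.
Usually core removal costs more than valence removal, but here the competition is close: a tightly held n=2 valence electron can cost more to remove than an n=3 core electron, so the actual values have to decide it.
Valence configurations: O⁺ [He]2s²2p³, Si⁺ [Ne]3s²3p¹.
Approximate IE_2 values (kJ/mol): O 3388, Si 1577, K 3052.
Putting it together, IE_2: Si < K < O.

Si < K < O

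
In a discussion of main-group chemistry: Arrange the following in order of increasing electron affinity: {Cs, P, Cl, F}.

Cs < P < F < Cl

Adding an electron releases more energy for atoms nearer the top right (short of the noble gases).
These span different periods and groups, so the two trends combine.
P > Cs: relative to Cs, both the across-period and down-group shifts push P's electron affinity up.
F > P: relative to P, both the across-period and down-group shifts push F's electron affinity up.
Cl > F: this pair runs against the simple trend — see the exception note.
Note the exception: Cl has a higher electron affinity than F, contrary to the simple trend — F's small 2p subshell makes the incoming electron feel strong e⁻–e⁻ repulsion, so Cl actually releases more energy on gaining an electron.
Tabulated electron affinity (kJ/mol): F 328, P 72, Cl 349, Cs 46.
So from lowest to highest: Cs < P < F < Cl.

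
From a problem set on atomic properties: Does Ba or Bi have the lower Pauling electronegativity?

Ba

EN rises left→right (higher Z_eff, smaller atoms) and falls top→bottom (larger, more shielded atoms).
All lie in period 6, so electronegativity increases left to right.
So Ba has the lower Pauling electronegativity (Ba < Bi).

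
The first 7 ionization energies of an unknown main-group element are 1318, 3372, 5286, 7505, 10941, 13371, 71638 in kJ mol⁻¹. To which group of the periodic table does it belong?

Look for the largest jump between consecutive ionization energies: IE7/IE6 ≈ 5.4, far larger than any earlier ratio.
That jump marks the point where a core electron is being removed. So the atom has 6 valence electrons.
A main-group element with 6 valence electrons is in group 16.

Group 16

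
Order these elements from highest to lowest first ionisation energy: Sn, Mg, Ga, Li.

Li is in period 2, group 1; Mg is in period 3, group 2; Ga is in period 4, group 13; Sn is in period 5, group 14.
Removing the outermost electron gets harder across a period and easier down a group.
These sit on a diagonal, where the across-period and down-group effects partly cancel.
Ga > Li: period and group pull opposite ways; the across-period shift dominates (579 vs 520 kJ/mol).
Sn > Ga: period and group pull opposite ways; the across-period shift dominates (709 vs 579 kJ/mol).
Mg > Sn: the two effects oppose for this pair; the down-group effect wins (738 vs 709 kJ/mol).
Approximate values (kJ/mol): Li 520, Mg 738, Ga 579, Sn 709.
So from highest to lowest: Mg > Sn > Ga > Li.

Mg > Sn > Ga > Li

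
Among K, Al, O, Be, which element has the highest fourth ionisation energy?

Be

Consider each +3 ion: K³⁺ is already 2 electrons into the core; Al³⁺ is the bare [Ne] core; O³⁺ still has 3 valence electrons; Be³⁺ is already 1 electron into the core.
Usually core removal costs more than valence removal, but here the competition is close: a tightly held n=2 valence electron can cost more to remove than an n=3 core electron, so the actual values have to decide it.
Approximate IE_4 values (kJ/mol): K 5877, Al 11577, O 7469, Be 21007.
So the fourth ionization energies run K < O < Al < Be.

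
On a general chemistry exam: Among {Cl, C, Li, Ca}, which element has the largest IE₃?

Consider each +2 ion: Cl²⁺ still has 5 valence electrons; C²⁺ still has 2 valence electrons; Li²⁺ is already 1 electron into the core; Ca²⁺ is the bare [Ar] core.
Breaking into a closed-shell core is much more expensive than removing a leftover valence electron — Ca and Li have the largest IE_3 here.
Valence configurations: Cl²⁺ [Ne]3s²3p³, C²⁺ [He]2s².
Tabulated IE_3 (kJ/mol): Cl 3822, C 4620, Li 11815, Ca 4912.
Putting it together, IE_3: Cl < C < Ca < Li.

Li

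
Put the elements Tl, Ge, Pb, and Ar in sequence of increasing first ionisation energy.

Tl < Pb < Ge < Ar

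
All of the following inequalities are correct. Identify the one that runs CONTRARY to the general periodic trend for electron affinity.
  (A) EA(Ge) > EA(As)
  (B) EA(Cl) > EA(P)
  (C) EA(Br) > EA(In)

(A)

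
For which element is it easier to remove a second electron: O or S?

S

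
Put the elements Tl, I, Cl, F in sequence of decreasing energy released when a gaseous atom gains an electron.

Cl > F > I > Tl

Electron affinity generally becomes more exothermic across a period toward the halogens and less exothermic down a group.
These span different periods and groups, so the two trends combine.
I > Tl: relative to Tl, both the across-period and down-group shifts push I's electron affinity up.
F > I: they share group 17; the group trend gives F the larger value.
Cl > F: this pair runs against the simple trend — see the exception note.
Note the exception: Cl has a higher electron affinity than F, contrary to the simple trend — F's small 2p subshell makes the incoming electron feel strong e⁻–e⁻ repulsion, so Cl actually releases more energy on gaining an electron.
For reference (kJ/mol): F 328, Cl 349, I 295, Tl 19.
So from highest to lowest: Cl > F > I > Tl.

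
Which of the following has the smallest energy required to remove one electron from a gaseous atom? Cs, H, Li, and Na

Cs

H is in period 1, group 1; Li is in period 2, group 1; Na is in period 3, group 1; Cs is in period 6, group 1.
IE₁ increases left→right with effective nuclear charge and decreases top→bottom as the valence shell moves farther out.
All are in group 1, so first ionization energy increases up the group.
The smallest energy required to remove one electron from a gaseous atom among these belongs to Cs.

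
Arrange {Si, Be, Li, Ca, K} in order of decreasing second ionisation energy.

After 1 electron has been removed, what remains? Si⁺ still has 3 valence electrons; Be⁺ still has 1 valence electron; Li⁺ is the bare [He] core; Ca⁺ still has 1 valence electron; K⁺ is the bare [Ar] core.
Pulling an electron out of a noble-gas core costs far more than removing a remaining valence electron, so K and Li sit at the high end of IE_2.
Valence configurations: Si⁺ [Ne]3s²3p¹, Be⁺ [He]2s¹, Ca⁺ [Ar]4s¹.
Tabulated IE_2 (kJ/mol): Si 1577, Be 1757, Li 7298, Ca 1145, K 3052.
So the second ionization energies run Ca < Si < Be < K < Li.

Li, K, Be, Si, Ca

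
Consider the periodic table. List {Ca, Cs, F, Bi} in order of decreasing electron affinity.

F > Bi > Cs > Ca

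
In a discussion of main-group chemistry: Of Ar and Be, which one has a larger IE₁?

Be is in period 2, group 2; Ar is in period 3, group 18.
Removing the outermost electron gets harder across a period and easier down a group.
Here both period and group differ, so the two effects have to be weighed against each other.
Ar > Be: period and group pull opposite ways; the across-period shift dominates (1521 vs 900 kJ/mol).
Tabulated first ionization energy (kJ/mol): Be 900, Ar 1521.
So Ar has the larger IE₁ (Ar > Be).

Ar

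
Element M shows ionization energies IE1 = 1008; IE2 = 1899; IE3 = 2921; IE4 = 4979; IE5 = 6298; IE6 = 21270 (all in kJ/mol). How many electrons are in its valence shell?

5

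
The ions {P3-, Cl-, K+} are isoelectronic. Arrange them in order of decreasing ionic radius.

All of these have 18 electrons, so size is governed by nuclear charge alone: the more protons, the stronger the pull on the same electron cloud, and the smaller the ion.
Nuclear charges: K+ (Z=19), Cl- (Z=17), P3- (Z=15).
Largest to smallest: P3- > Cl- > K+.

P3- > Cl- > K+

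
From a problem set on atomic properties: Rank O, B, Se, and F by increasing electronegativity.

Smaller atoms with higher effective nuclear charge are more electronegative.
Here both period and group differ, so the two effects have to be weighed against each other.
Se > B: period and group pull opposite ways; the across-period shift dominates (2.55 vs 2.04).
O > Se: they share group 16; the group trend gives O the larger value.
F > O: both are in period 2; the period trend gives F the larger value.
For reference (Pauling): B 2.04, O 3.44, F 3.98, Se 2.55.
So from lowest to highest: B < Se < O < F.

B < Se < O < F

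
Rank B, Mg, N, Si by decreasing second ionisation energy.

N > B > Si > Mg

After 1 electron has been removed, what remains? B⁺ still has 2 valence electrons; Mg⁺ still has 1 valence electron; N⁺ still has 4 valence electrons; Si⁺ still has 3 valence electrons.
All are still removing valence electrons, so compare the +1 ions as you would atoms: IE_2 generally rises across a period (higher Z_eff) and falls down a group (larger shell), subject to the usual subshell exceptions.
Valence configurations: B⁺ [He]2s², Mg⁺ [Ne]3s¹, N⁺ [He]2s²2p², Si⁺ [Ne]3s²3p¹.
Tabulated IE_2 (kJ/mol): B 2427, Mg 1451, N 2856, Si 1577.
Overall IE_2 order: Mg < Si < B < N.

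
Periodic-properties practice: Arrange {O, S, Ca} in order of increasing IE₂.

Ca < S < O

After 1 electron has been removed, what remains? O⁺ still has 5 valence electrons; S⁺ still has 5 valence electrons; Ca⁺ still has 1 valence electron.
All are still removing valence electrons, so compare the +1 ions as you would atoms: IE_2 generally rises across a period (higher Z_eff) and falls down a group (larger shell), subject to the usual subshell exceptions.
Valence configurations: O⁺ [He]2s²2p³, S⁺ [Ne]3s²3p³, Ca⁺ [Ar]4s¹.
The numbers (kJ/mol): O 3388, S 2252, Ca 1145.
So the second ionization energies run Ca < S < O.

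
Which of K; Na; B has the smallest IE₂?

B

Consider each +1 ion: K⁺ is the bare [Ar] core; Na⁺ is the bare [Ne] core; B⁺ still has 2 valence electrons.
Breaking into a closed-shell core is much more expensive than removing a leftover valence electron — K and Na have the largest IE_2 here.
The numbers (kJ/mol): K 3052, Na 4562, B 2427.
Overall IE_2 order: B < K < Na.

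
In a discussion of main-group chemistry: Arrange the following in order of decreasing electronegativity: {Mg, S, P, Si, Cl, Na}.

Na is in period 3, group 1; Mg is in period 3, group 2; Si is in period 3, group 14; P is in period 3, group 15; S is in period 3, group 16; Cl is in period 3, group 17.
Atoms toward the upper right of the periodic table pull bonding electrons most strongly.
All lie in period 3, so electronegativity increases left to right.
So from highest to lowest: Cl > S > P > Si > Mg > Na.

Cl > S > P > Si > Mg > Na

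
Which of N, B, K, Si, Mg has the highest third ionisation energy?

Consider each +2 ion: N²⁺ still has 3 valence electrons; B²⁺ still has 1 valence electron; K²⁺ is already 1 electron into the core; Si²⁺ still has 2 valence electrons; Mg²⁺ is the bare [Ne] core.
Usually core removal costs more than valence removal, but here the competition is close: a tightly held n=2 valence electron can cost more to remove than an n=3 core electron, so the actual values have to decide it.
Valence configurations: N²⁺ [He]2s²2p¹, B²⁺ [He]2s¹, Si²⁺ [Ne]3s².
Approximate IE_3 values (kJ/mol): N 4578, B 3660, K 4420, Si 3232, Mg 7733.
Putting it together, IE_3: Si < B < K < N < Mg.

Mg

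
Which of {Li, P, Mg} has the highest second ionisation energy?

Li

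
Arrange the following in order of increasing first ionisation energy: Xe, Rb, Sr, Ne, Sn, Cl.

Rb < Sr < Sn < Xe < Cl < Ne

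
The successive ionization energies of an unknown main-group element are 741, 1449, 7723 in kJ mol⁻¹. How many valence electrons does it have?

2

Look for the largest jump between consecutive ionization energies: IE3/IE2 ≈ 5.3, far larger than any earlier ratio.
That jump marks the point where a core electron is being removed. So the atom has 2 valence electrons.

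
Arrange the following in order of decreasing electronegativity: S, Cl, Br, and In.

S is in period 3, group 16; Cl is in period 3, group 17; Br is in period 4, group 17; In is in period 5, group 13.
Electronegativity increases across a period and decreases down a group, tracking effective nuclear charge and atomic size.
Here both period and group differ, so the two effects have to be weighed against each other.
S > In: relative to In, both the across-period and down-group shifts push S's electronegativity up.
Br > S: the two effects oppose for this pair; the across-period effect wins (2.96 vs 2.58).
Cl > Br: they share group 17; the group trend gives Cl the larger value.
Approximate values (Pauling): S 2.58, Cl 3.16, Br 2.96, In 1.78.
So from highest to lowest: Cl > Br > S > In.

Cl > Br > S > In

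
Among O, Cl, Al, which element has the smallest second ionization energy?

Al

IE_2 is the cost of taking one more electron from the +1 cation: O⁺ still has 5 valence electrons; Cl⁺ still has 6 valence electrons; Al⁺ still has 2 valence electrons.
All are still removing valence electrons, so compare the +1 ions as you would atoms: IE_2 generally rises across a period (higher Z_eff) and falls down a group (larger shell), subject to the usual subshell exceptions.
Valence configurations: O⁺ [He]2s²2p³, Cl⁺ [Ne]3s²3p⁴, Al⁺ [Ne]3s².
Approximate IE_2 values (kJ/mol): O 3388, Cl 2298, Al 1817.
Overall IE_2 order: Al < Cl < O.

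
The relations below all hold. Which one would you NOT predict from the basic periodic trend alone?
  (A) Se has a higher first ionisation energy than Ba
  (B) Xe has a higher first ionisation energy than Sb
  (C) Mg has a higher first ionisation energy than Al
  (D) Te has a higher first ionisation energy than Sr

(C)

The general trend: first ionisation energy increases across a period and decreases down a group.
(A) Se (period 4, group 16) vs Ba (period 6, group 2): the stated order agrees with the simple trend.
(B) Xe (period 5, group 18) vs Sb (period 5, group 15): the stated order agrees with the simple trend.
(C) Mg (period 3, group 2) vs Al (period 3, group 13): the stated order contradicts the simple trend.
(D) Te (period 5, group 16) vs Sr (period 5, group 2): the stated order agrees with the simple trend.
The exception is (C): Al's single 3p electron is easier to remove than one from Mg's filled 3s².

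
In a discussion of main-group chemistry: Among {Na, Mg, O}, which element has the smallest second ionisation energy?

Consider each +1 ion: Na⁺ is the bare [Ne] core; Mg⁺ still has 1 valence electron; O⁺ still has 5 valence electrons.
Core electrons are held far more tightly than valence electrons, so Na tops the IE_2 order.
Valence configurations: Mg⁺ [Ne]3s¹, O⁺ [He]2s²2p³.
Approximate IE_2 values (kJ/mol): Na 4562, Mg 1451, O 3388.
Hence IE_2: Mg < O < Na.

Mg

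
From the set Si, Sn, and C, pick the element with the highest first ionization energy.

C

C is in period 2, group 14; Si is in period 3, group 14; Sn is in period 5, group 14.
Across a period the outer electron is held more tightly (higher IE₁); down a group it sits in a higher shell, more shielded, and comes off more easily.
All are in group 14, so first ionization energy increases up the group.
The highest first ionization energy among these belongs to C.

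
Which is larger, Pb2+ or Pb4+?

Both ions have Z = 82 protons, but Pb4+ has lost more electrons, so its remaining electrons feel a larger effective nuclear charge per electron and are pulled in more tightly.
Higher positive charge → smaller ion, so Pb2+ > Pb4+.

Pb2+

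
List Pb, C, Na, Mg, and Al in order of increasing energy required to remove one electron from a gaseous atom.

Na, Al, Pb, Mg, C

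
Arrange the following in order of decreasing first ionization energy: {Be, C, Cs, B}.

C, Be, B, Cs

Be is in period 2, group 2; B is in period 2, group 13; C is in period 2, group 14; Cs is in period 6, group 1.
IE₁ increases left→right with effective nuclear charge and decreases top→bottom as the valence shell moves farther out.
These span different periods and groups, so the two trends combine.
B > Cs: relative to Cs, both the across-period and down-group shifts push B's first ionization energy up.
Be > B: this pair runs against the simple trend — see the exception note.
C > Be: both are in period 2; the period trend gives C the larger value.
Note the exception: Be has a higher first ionization energy than B, contrary to the simple trend — removing B's lone 2p electron is easier than breaking Be's filled 2s².
Tabulated first ionization energy (kJ/mol): Be 900, B 801, C 1086, Cs 376.
So from highest to lowest: C > Be > B > Cs.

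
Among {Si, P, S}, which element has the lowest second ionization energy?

IE_2 is the cost of taking one more electron from the +1 cation: Si⁺ still has 3 valence electrons; P⁺ still has 4 valence electrons; S⁺ still has 5 valence electrons.
All are still removing valence electrons, so compare the +1 ions as you would atoms: IE_2 generally rises across a period (higher Z_eff) and falls down a group (larger shell), subject to the usual subshell exceptions.
Valence configurations: Si⁺ [Ne]3s²3p¹, P⁺ [Ne]3s²3p², S⁺ [Ne]3s²3p³.
Approximate IE_2 values (kJ/mol): Si 1577, P 1907, S 2252.
Putting it together, IE_2: Si < P < S.

Si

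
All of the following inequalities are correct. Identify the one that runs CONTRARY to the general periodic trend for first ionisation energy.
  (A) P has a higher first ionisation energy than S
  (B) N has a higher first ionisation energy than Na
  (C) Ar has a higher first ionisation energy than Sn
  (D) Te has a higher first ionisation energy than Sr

(A)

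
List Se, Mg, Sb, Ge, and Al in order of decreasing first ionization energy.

Se, Sb, Ge, Mg, Al

Mg is in period 3, group 2; Al is in period 3, group 13; Ge is in period 4, group 14; Se is in period 4, group 16; Sb is in period 5, group 15.
IE₁ increases left→right with effective nuclear charge and decreases top→bottom as the valence shell moves farther out.
These span different periods and groups, so the two trends combine.
Mg > Al: this pair runs against the simple trend — see the exception note.
Ge > Mg: the two effects oppose for this pair; the across-period effect wins (762 vs 738 kJ/mol).
Sb > Ge: the two effects oppose for this pair; the across-period effect wins (831 vs 762 kJ/mol).
Se > Sb: both effects reinforce here, so Se is clearly the higher of the two.
Note the exception: Mg has a higher first ionization energy than Al, contrary to the simple trend — Al's single 3p electron is easier to remove than one from Mg's filled 3s².
Approximate values (kJ/mol): Mg 738, Al 578, Ge 762, Se 941, Sb 831.
So from highest to lowest: Se > Sb > Ge > Mg > Al.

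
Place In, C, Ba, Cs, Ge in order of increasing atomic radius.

C is in period 2, group 14; Ge is in period 4, group 14; In is in period 5, group 13; Cs is in period 6, group 1; Ba is in period 6, group 2.
Radius decreases left→right (rising Z_eff, same n) and increases top→bottom (higher n).
Here both period and group differ, so the two effects have to be weighed against each other.
Ge > C: they share group 14; the group trend gives Ge the larger value.
In > Ge: both effects reinforce here, so In is clearly the larger of the two.
Ba > In: relative to In, both the across-period and down-group shifts push Ba's atomic radius up.
Cs > Ba: both are in period 6; the period trend gives Cs the larger value.
For reference (pm): C 75, Ge 121, In 142, Cs 232, Ba 196.
So from smallest to largest: C < Ge < In < Ba < Cs.

C < Ge < In < Ba < Cs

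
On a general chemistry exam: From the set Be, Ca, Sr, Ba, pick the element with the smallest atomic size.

Be is in period 2, group 2; Ca is in period 4, group 2; Sr is in period 5, group 2; Ba is in period 6, group 2.
Across a period the added protons contract the valence shell; down a group each new principal shell makes the atom larger.
All are in group 2, so atomic radius increases down the group.
The smallest atomic size among these belongs to Be.

Be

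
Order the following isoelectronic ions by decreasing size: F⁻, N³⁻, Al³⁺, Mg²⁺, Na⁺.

All of these have 10 electrons, so size is governed by nuclear charge alone: the more protons, the stronger the pull on the same electron cloud, and the smaller the ion.
Nuclear charges: Al³⁺ (Z=13), Mg²⁺ (Z=12), Na⁺ (Z=11), F⁻ (Z=9), N³⁻ (Z=7).
Largest to smallest: N³⁻ > F⁻ > Na⁺ > Mg²⁺ > Al³⁺.

N³⁻, F⁻, Na⁺, Mg²⁺, Al³⁺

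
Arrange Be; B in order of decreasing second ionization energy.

IE_2 is the cost of taking one more electron from the +1 cation: Be⁺ still has 1 valence electron; B⁺ still has 2 valence electrons.
All are still removing valence electrons, so compare the +1 ions as you would atoms: IE_2 generally rises across a period (higher Z_eff) and falls down a group (larger shell), subject to the usual subshell exceptions.
Valence configurations: Be⁺ [He]2s¹, B⁺ [He]2s².
The numbers (kJ/mol): Be 1757, B 2427.
Putting it together, IE_2: Be < B.

B, Be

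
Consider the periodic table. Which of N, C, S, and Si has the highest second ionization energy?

N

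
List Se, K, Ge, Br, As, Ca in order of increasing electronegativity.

K is in period 4, group 1; Ca is in period 4, group 2; Ge is in period 4, group 14; As is in period 4, group 15; Se is in period 4, group 16; Br is in period 4, group 17.
Atoms toward the upper right of the periodic table pull bonding electrons most strongly.
All lie in period 4, so electronegativity increases left to right.
So from lowest to highest: K < Ca < Ge < As < Se < Br.

K < Ca < Ge < As < Se < Br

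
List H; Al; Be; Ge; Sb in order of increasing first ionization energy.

First ionization energy rises across a period (greater Z_eff holds electrons more tightly) and falls down a group (valence electrons are farther from the nucleus).
These sit on a diagonal, where the across-period and down-group effects partly cancel.
Ge > Al: the two effects oppose for this pair; the across-period effect wins (762 vs 578 kJ/mol).
Sb > Ge: period and group pull opposite ways; the across-period shift dominates (831 vs 762 kJ/mol).
Be > Sb: the two effects oppose for this pair; the down-group effect wins (900 vs 831 kJ/mol).
H > Be: the two effects oppose for this pair; the down-group effect wins (1312 vs 900 kJ/mol).
Tabulated first ionization energy (kJ/mol): H 1312, Be 900, Al 578, Ge 762, Sb 831.
So from lowest to highest: Al < Ge < Sb < Be < H.

Al, Ge, Sb, Be, H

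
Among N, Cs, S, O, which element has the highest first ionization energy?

N

N is in period 2, group 15; O is in period 2, group 16; S is in period 3, group 16; Cs is in period 6, group 1.
IE₁ increases left→right with effective nuclear charge and decreases top→bottom as the valence shell moves farther out.
These span different periods and groups, so the two trends combine.
S > Cs: relative to Cs, both the across-period and down-group shifts push S's first ionization energy up.
O > S: O sits above S in group 16, so the down-group effect alone puts O higher.
N > O: this pair runs against the simple trend — see the exception note.
Note the exception: N has a higher first ionization energy than O, contrary to the simple trend — pairing an electron in O's 2p⁴ costs repulsion energy, so O ionizes more easily than half-filled N (2p³).
For reference (kJ/mol): N 1402, O 1314, S 1000, Cs 376.
The highest first ionization energy among these belongs to N.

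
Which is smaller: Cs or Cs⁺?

Cs⁺

Forming Cs⁺ removes 1 electron from Cs. Fewer electrons for the same nuclear charge means less shielding and a higher Z_eff on the remaining electrons, and for main-group metals the entire outer shell is lost.
A cation is smaller than its parent atom: Cs⁺ < Cs.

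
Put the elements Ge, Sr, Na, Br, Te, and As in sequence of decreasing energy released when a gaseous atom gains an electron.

Br, Te, Ge, As, Na, Sr

Na is in period 3, group 1; Ge is in period 4, group 14; As is in period 4, group 15; Br is in period 4, group 17; Sr is in period 5, group 2; Te is in period 5, group 16.
Adding an electron releases more energy for atoms nearer the top right (short of the noble gases).
Here both period and group differ, so the two effects have to be weighed against each other.
Na > Sr: the two effects oppose for this pair; the down-group effect wins (53 vs 5 kJ/mol).
As > Na: period and group pull opposite ways; the across-period shift dominates (78 vs 53 kJ/mol).
Ge > As: this pair runs against the simple trend — see the exception note.
Te > Ge: period and group pull opposite ways; the across-period shift dominates (190 vs 119 kJ/mol).
Br > Te: both effects reinforce here, so Br is clearly the higher of the two.
Note the exception: Ge has a higher electron affinity than As, contrary to the simple trend — adding an electron to As's half-filled 4p³ is unfavourable, so Ge (4p²) has the more exothermic EA.
Tabulated electron affinity (kJ/mol): Na 53, Ge 119, As 78, Br 325, Sr 5, Te 190.
So from highest to lowest: Br > Te > Ge > As > Na > Sr.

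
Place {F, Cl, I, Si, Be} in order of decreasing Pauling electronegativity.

F > Cl > I > Si > Be

Atoms toward the upper right of the periodic table pull bonding electrons most strongly.
Neither a single period nor a single group — weigh both effects.
Si > Be: the two effects oppose for this pair; the across-period effect wins (1.90 vs 1.57).
I > Si: period and group pull opposite ways; the across-period shift dominates (2.66 vs 1.90).
Cl > I: Cl sits above I in group 17, so the down-group effect alone puts Cl higher.
F > Cl: they share group 17; the group trend gives F the larger value.
Tabulated electronegativity (Pauling): Be 1.57, F 3.98, Si 1.90, Cl 3.16, I 2.66.
So from highest to lowest: F > Cl > I > Si > Be.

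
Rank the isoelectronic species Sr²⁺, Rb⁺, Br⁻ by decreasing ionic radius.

Br⁻ > Rb⁺ > Sr²⁺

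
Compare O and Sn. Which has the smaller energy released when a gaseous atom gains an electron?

EA tends to increase across a period and decrease down a group, though the pattern is less regular than for IE or radius.
Here both period and group differ, so the two effects have to be weighed against each other.
O > Sn: relative to Sn, both the across-period and down-group shifts push O's electron affinity up.
Tabulated electron affinity (kJ/mol): O 141, Sn 107.
So Sn has the smaller energy released when a gaseous atom gains an electron (Sn < O).

Sn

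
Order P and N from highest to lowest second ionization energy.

Consider each +1 ion: P⁺ still has 4 valence electrons; N⁺ still has 4 valence electrons.
All are still removing valence electrons, so compare the +1 ions as you would atoms: IE_2 generally rises across a period (higher Z_eff) and falls down a group (larger shell), subject to the usual subshell exceptions.
Valence configurations: P⁺ [Ne]3s²3p², N⁺ [He]2s²2p².
Tabulated IE_2 (kJ/mol): P 1907, N 2856.
So the second ionization energies run P < N.

N > P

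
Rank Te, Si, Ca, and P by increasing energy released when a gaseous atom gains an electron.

Adding an electron releases more energy for atoms nearer the top right (short of the noble gases).
Here both period and group differ, so the two effects have to be weighed against each other.
P > Ca: both effects reinforce here, so P is clearly the higher of the two.
Si > P: this pair runs against the simple trend — see the exception note.
Te > Si: the two effects oppose for this pair; the across-period effect wins (190 vs 134 kJ/mol).
Note the exception: Si has a higher electron affinity than P, contrary to the simple trend — adding an electron to P's half-filled 3p³ is unfavourable, so Si (3p²) has the more exothermic EA.
For reference (kJ/mol): Si 134, P 72, Ca 2, Te 190.
So from lowest to highest: Ca < P < Si < Te.

Ca, P, Si, Te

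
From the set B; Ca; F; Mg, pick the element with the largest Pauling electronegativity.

Atoms toward the upper right of the periodic table pull bonding electrons most strongly.
Here both period and group differ, so the two effects have to be weighed against each other.
Mg > Ca: they share group 2; the group trend gives Mg the larger value.
B > Mg: both effects reinforce here, so B is clearly the higher of the two.
F > B: F lies to the right of B in period 2, so the across-period effect alone puts F higher.
For reference (Pauling): B 2.04, F 3.98, Mg 1.31, Ca 1.00.
The largest Pauling electronegativity among these belongs to F.

F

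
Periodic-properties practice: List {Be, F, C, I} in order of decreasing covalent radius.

I > Be > C > F

Be is in period 2, group 2; C is in period 2, group 14; F is in period 2, group 17; I is in period 5, group 17.
Atomic radius shrinks across a period as nuclear charge pulls the same shell inward, and grows down a group as new shells are added.
These span different periods and groups, so the two trends combine.
C > F: both are in period 2; the period trend gives C the larger value.
Be > C: both are in period 2; the period trend gives Be the larger value.
I > Be: the two effects oppose for this pair; the down-group effect wins (133 vs 102 pm).
Approximate values (pm): Be 102, C 75, F 64, I 133.
So from largest to smallest: I > Be > C > F.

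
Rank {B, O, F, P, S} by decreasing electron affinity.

B is in period 2, group 13; O is in period 2, group 16; F is in period 2, group 17; P is in period 3, group 15; S is in period 3, group 16.
Atoms with high Z_eff and room in the valence shell (especially the halogens) have the most exothermic electron affinities.
Here both period and group differ, so the two effects have to be weighed against each other.
P > B: the two effects oppose for this pair; the across-period effect wins (72 vs 27 kJ/mol).
O > P: both effects reinforce here, so O is clearly the higher of the two.
S > O: this pair runs against the simple trend — see the exception note.
F > S: both effects reinforce here, so F is clearly the higher of the two.
Note the exception: S has a higher electron affinity than O, contrary to the simple trend — the compact 2p subshell of O repels the added electron more than S's larger 3p does.
For reference (kJ/mol): B 27, O 141, F 328, P 72, S 200.
So from highest to lowest: F > S > O > P > B.

F > S > O > P > B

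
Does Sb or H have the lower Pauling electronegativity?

Sb

H is in period 1, group 1; Sb is in period 5, group 15.
Electronegativity increases across a period and decreases down a group, tracking effective nuclear charge and atomic size.
Here both period and group differ, so the two effects have to be weighed against each other.
H > Sb: the two effects oppose for this pair; the down-group effect wins (2.20 vs 2.05).
Approximate values (Pauling): H 2.20, Sb 2.05.
So Sb has the lower Pauling electronegativity (Sb < H).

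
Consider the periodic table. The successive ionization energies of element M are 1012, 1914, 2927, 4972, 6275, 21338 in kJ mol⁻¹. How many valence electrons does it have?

5

Look for the largest jump between consecutive ionization energies: IE6/IE5 ≈ 3.4, far larger than any earlier ratio.
That jump marks the point where a core electron is being removed. So the atom has 5 valence electrons.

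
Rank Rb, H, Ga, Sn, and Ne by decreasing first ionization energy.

H is in period 1, group 1; Ne is in period 2, group 18; Ga is in period 4, group 13; Rb is in period 5, group 1; Sn is in period 5, group 14.
IE₁ increases left→right with effective nuclear charge and decreases top→bottom as the valence shell moves farther out.
These span different periods and groups, so the two trends combine.
Ga > Rb: relative to Rb, both the across-period and down-group shifts push Ga's first ionization energy up.
Sn > Ga: period and group pull opposite ways; the across-period shift dominates (709 vs 579 kJ/mol).
H > Sn: period and group pull opposite ways; the down-group shift dominates (1312 vs 709 kJ/mol).
Ne > H: the two effects oppose for this pair; the across-period effect wins (2081 vs 1312 kJ/mol).
For reference (kJ/mol): H 1312, Ne 2081, Ga 579, Rb 403, Sn 709.
So from highest to lowest: Ne > H > Sn > Ga > Rb.

Ne > H > Sn > Ga > Rb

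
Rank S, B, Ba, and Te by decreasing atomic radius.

Ba, Te, S, B

B is in period 2, group 13; S is in period 3, group 16; Te is in period 5, group 16; Ba is in period 6, group 2.
Moving right in a period, electrons are added to the same shell under a stronger nuclear pull, so atoms get smaller; moving down, a new shell is opened and atoms get larger.
Neither a single period nor a single group — weigh both effects.
S > B: period and group pull opposite ways; the down-group shift dominates (103 vs 85 pm).
Te > S: they share group 16; the group trend gives Te the larger value.
Ba > Te: both effects reinforce here, so Ba is clearly the larger of the two.
For reference (pm): B 85, S 103, Te 136, Ba 196.
So from largest to smallest: Ba > Te > S > B.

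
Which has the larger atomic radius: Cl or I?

I

Atomic radius shrinks across a period as nuclear charge pulls the same shell inward, and grows down a group as new shells are added.
All are in group 17, so atomic radius increases down the group.
So I has the larger atomic radius (I > Cl).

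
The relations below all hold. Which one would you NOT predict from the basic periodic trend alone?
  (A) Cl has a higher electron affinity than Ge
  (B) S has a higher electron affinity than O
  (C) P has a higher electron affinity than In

(B)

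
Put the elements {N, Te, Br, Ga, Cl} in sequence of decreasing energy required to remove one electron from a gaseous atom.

N, Cl, Br, Te, Ga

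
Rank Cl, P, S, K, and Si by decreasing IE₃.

K > Cl > S > Si > P

IE_3 is the cost of taking one more electron from the +2 cation: Cl²⁺ still has 5 valence electrons; P²⁺ still has 3 valence electrons; S²⁺ still has 4 valence electrons; K²⁺ is already 1 electron into the core; Si²⁺ still has 2 valence electrons.
Core electrons are held far more tightly than valence electrons, so K tops the IE_3 order.
Valence configurations: Cl²⁺ [Ne]3s²3p³, P²⁺ [Ne]3s²3p¹, S²⁺ [Ne]3s²3p², Si²⁺ [Ne]3s².
P²⁺ loses a lone 3p electron whereas Si²⁺ must break into a filled 3s² pair, so IE_3(Si) > IE_3(P) even though P has the higher nuclear charge.
The numbers (kJ/mol): Cl 3822, P 2914, S 3357, K 4420, Si 3232.
Putting it together, IE_3: P < Si < S < Cl < K.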